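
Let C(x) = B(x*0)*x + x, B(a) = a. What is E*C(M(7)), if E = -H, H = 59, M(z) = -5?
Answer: 295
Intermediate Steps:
C(x) = x (C(x) = (x*0)*x + x = 0*x + x = 0 + x = x)
E = -59 (E = -1*59 = -59)
E*C(M(7)) = -59*(-5) = 295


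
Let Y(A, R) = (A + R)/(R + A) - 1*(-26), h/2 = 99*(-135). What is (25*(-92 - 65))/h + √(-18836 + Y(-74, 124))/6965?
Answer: 785/5346 + I*√18809/6965 ≈ 0.14684 + 0.019691*I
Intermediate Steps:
h = -26730 (h = 2*(99*(-135)) = 2*(-13365) = -26730)
Y(A, R) = 27 (Y(A, R) = (A + R)/(A + R) + 26 = 1 + 26 = 27)
(25*(-92 - 65))/h + √(-18836 + Y(-74, 124))/6965 = (25*(-92 - 65))/(-26730) + √(-18836 + 27)/6965 = (25*(-157))*(-1/26730) + √(-18809)*(1/6965) = -3925*(-1/26730) + (I*√18809)*(1/6965) = 785/5346 + I*√18809/6965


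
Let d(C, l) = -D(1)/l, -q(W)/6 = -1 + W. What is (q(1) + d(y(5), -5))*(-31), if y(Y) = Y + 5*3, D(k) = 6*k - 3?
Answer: -93/5 ≈ -18.600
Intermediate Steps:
D(k) = -3 + 6*k
q(W) = 6 - 6*W (q(W) = -6*(-1 + W) = 6 - 6*W)
y(Y) = 15 + Y (y(Y) = Y + 15 = 15 + Y)
d(C, l) = -3/l (d(C, l) = -(-3 + 6*1)/l = -(-3 + 6)/l = -3/l)
(q(1) + d(y(5), -5))*(-31) = ((6 - 6*1) - 3/(-5))*(-31) = ((6 - 6) - 3*(-⅕))*(-31) = (0 + ⅗)*(-31) = (⅗)*(-31) = -93/5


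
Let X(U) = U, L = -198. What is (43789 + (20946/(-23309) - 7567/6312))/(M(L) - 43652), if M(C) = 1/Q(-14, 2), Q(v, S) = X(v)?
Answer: -45095467826899/44956607297316 ≈ -1.0031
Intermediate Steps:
Q(v, S) = v
M(C) = -1/14 (M(C) = 1/(-14) = -1/14)
(43789 + (20946/(-23309) - 7567/6312))/(M(L) - 43652) = (43789 + (20946/(-23309) - 7567/6312))/(-1/14 - 43652) = (43789 + (20946*(-1/23309) - 7567*1/6312))/(-611129/14) = (43789 + (-20946/23309 - 7567/6312))*(-14/611129) = (43789 - 308590355/147126408)*(-14/611129) = (6442209689557/147126408)*(-14/611129) = -45095467826899/44956607297316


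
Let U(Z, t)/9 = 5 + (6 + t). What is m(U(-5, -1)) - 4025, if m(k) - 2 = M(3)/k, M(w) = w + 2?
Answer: -72413/18 ≈ -4022.9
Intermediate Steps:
M(w) = 2 + w
U(Z, t) = 99 + 9*t (U(Z, t) = 9*(5 + (6 + t)) = 9*(11 + t) = 99 + 9*t)
m(k) = 2 + 5/k (m(k) = 2 + (2 + 3)/k = 2 + 5/k)
m(U(-5, -1)) - 4025 = (2 + 5/(99 + 9*(-1))) - 4025 = (2 + 5/(99 - 9)) - 4025 = (2 + 5/90) - 4025 = (2 + 5*(1/90)) - 4025 = (2 + 1/18) - 4025 = 37/18 - 4025 = -72413/18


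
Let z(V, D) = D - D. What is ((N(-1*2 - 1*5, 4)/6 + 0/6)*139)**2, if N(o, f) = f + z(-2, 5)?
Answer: 77284/9 ≈ 8587.1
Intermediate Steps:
z(V, D) = 0
N(o, f) = f (N(o, f) = f + 0 = f)
((N(-1*2 - 1*5, 4)/6 + 0/6)*139)**2 = ((4/6 + 0/6)*139)**2 = ((4*(1/6) + 0*(1/6))*139)**2 = ((2/3 + 0)*139)**2 = ((2/3)*139)**2 = (278/3)**2 = 77284/9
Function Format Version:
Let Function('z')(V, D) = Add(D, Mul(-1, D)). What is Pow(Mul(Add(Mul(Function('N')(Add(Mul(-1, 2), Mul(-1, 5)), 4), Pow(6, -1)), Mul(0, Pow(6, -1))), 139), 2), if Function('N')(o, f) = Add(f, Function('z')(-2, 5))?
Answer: Rational(77284, 9) ≈ 8587.1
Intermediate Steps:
Function('z')(V, D) = 0
Function('N')(o, f) = f (Function('N')(o, f) = Add(f, 0) = f)
Pow(Mul(Add(Mul(Function('N')(Add(Mul(-1, 2), Mul(-1, 5)), 4), Pow(6, -1)), Mul(0, Pow(6, -1))), 139), 2) = Pow(Mul(Add(Mul(4, Pow(6, -1)), Mul(0, Pow(6, -1))), 139), 2) = Pow(Mul(Add(Mul(4, Rational(1, 6)), Mul(0, Rational(1, 6))), 139), 2) = Pow(Mul(Add(Rational(2, 3), 0), 139), 2) = Pow(Mul(Rational(2, 3), 139), 2) = Pow(Rational(278, 3), 2) = Rational(77284, 9)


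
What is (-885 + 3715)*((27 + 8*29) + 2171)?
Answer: 6876900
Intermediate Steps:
(-885 + 3715)*((27 + 8*29) + 2171) = 2830*((27 + 232) + 2171) = 2830*(259 + 2171) = 2830*2430 = 6876900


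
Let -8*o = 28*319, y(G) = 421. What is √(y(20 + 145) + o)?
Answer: I*√2782/2 ≈ 26.372*I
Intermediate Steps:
o = -2233/2 (o = -7*319/2 = -⅛*8932 = -2233/2 ≈ -1116.5)
√(y(20 + 145) + o) = √(421 - 2233/2) = √(-1391/2) = I*√2782/2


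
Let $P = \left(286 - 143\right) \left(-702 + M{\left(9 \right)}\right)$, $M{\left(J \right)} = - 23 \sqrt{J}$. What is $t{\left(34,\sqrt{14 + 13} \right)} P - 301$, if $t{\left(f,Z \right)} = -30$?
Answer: $3307289$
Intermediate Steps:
$P = -110253$ ($P = \left(286 - 143\right) \left(-702 - 23 \sqrt{9}\right) = 143 \left(-702 - 69\right) = 143 \left(-771\right) = -110253$)
$t{\left(34,\sqrt{14 + 13} \right)} P - 301 = \left(-30\right) \left(-110253\right) - 301 = 3307590 - 301 = 3307289$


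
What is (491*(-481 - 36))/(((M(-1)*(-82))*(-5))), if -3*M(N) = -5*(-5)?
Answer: 761541/10250 ≈ 74.297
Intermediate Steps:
M(N) = -25/3 (M(N) = -(-5)*(-5)/3 = -1/3*25 = -25/3)
(491*(-481 - 36))/(((M(-1)*(-82))*(-5))) = (491*(-481 - 36))/((-25/3*(-82)*(-5))) = (491*(-517))/(((2050/3)*(-5))) = -253847/(-10250/3) = -253847*(-3/10250) = 761541/10250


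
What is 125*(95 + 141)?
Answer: 29500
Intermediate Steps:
125*(95 + 141) = 125*236 = 29500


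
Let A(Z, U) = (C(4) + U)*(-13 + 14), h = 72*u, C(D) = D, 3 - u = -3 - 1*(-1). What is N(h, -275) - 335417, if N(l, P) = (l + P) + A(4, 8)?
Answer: -335320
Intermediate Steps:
u = 5 (u = 3 - (-3 - 1*(-1)) = 3 - (-3 + 1) = 3 - 1*(-2) = 3 + 2 = 5)
h = 360 (h = 72*5 = 360)
A(Z, U) = 4 + U (A(Z, U) = (4 + U)*(-13 + 14) = (4 + U)*1 = 4 + U)
N(l, P) = 12 + P + l (N(l, P) = (l + P) + (4 + 8) = (P + l) + 12 = 12 + P + l)
N(h, -275) - 335417 = (12 - 275 + 360) - 335417 = 97 - 335417 = -335320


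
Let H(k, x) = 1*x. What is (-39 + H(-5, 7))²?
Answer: 1024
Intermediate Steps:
H(k, x) = x
(-39 + H(-5, 7))² = (-39 + 7)² = (-32)² = 1024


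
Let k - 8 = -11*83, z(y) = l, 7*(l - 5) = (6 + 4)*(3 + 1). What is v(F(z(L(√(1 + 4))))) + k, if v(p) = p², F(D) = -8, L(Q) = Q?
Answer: -841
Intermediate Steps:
l = 75/7 (l = 5 + ((6 + 4)*(3 + 1))/7 = 5 + (10*4)/7 = 5 + (⅐)*40 = 5 + 40/7 = 75/7 ≈ 10.714)
z(y) = 75/7
k = -905 (k = 8 - 11*83 = 8 - 913 = -905)
v(F(z(L(√(1 + 4))))) + k = (-8)² - 905 = 64 - 905 = -841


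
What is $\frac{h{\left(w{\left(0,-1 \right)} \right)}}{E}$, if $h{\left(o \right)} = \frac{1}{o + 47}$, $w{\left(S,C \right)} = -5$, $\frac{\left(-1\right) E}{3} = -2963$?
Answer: $\frac{1}{373338} \approx 2.6785 \cdot 10^{-6}$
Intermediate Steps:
$E = 8889$ ($E = \left(-3\right) \left(-2963\right) = 8889$)
$h{\left(o \right)} = \frac{1}{47 + o}$
$\frac{h{\left(w{\left(0,-1 \right)} \right)}}{E} = \frac{1}{\left(47 - 5\right) 8889} = \frac{1}{42} \cdot \frac{1}{8889} = \frac{1}{373338}$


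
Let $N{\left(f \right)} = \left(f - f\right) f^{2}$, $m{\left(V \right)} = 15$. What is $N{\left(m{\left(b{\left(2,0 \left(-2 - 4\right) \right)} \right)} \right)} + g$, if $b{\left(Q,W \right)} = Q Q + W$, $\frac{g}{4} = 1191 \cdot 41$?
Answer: $195324$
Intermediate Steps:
$g = 195324$ ($g = 4 \cdot 1191 \cdot 41 = 4 \cdot 48831 = 195324$)
$b{\left(Q,W \right)} = W + Q^{2}$ ($b{\left(Q,W \right)} = Q^{2} + W = W + Q^{2}$)
$N{\left(f \right)} = 0$ ($N{\left(f \right)} = 0 f^{2} = 0$)
$N{\left(m{\left(b{\left(2,0 \left(-2 - 4\right) \right)} \right)} \right)} + g = 0 + 195324 = 195324$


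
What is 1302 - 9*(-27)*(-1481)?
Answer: -358581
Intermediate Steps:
1302 - 9*(-27)*(-1481) = 1302 + 243*(-1481) = 1302 - 359883 = -358581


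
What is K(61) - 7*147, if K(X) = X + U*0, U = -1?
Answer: -968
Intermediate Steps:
K(X) = X (K(X) = X - 1*0 = X + 0 = X)
K(61) - 7*147 = 61 - 7*147 = 61 - 1029 = -968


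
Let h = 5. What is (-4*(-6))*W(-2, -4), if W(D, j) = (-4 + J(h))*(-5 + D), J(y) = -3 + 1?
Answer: 1008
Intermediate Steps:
J(y) = -2
W(D, j) = 30 - 6*D (W(D, j) = (-4 - 2)*(-5 + D) = -6*(-5 + D) = 30 - 6*D)
(-4*(-6))*W(-2, -4) = (-4*(-6))*(30 - 6*(-2)) = 24*(30 + 12) = 24*42 = 1008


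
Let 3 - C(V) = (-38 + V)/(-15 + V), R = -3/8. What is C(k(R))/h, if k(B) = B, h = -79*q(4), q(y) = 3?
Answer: -62/29151 ≈ -0.0021269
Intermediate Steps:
h = -237 (h = -79*3 = -237)
R = -3/8 (R = -3*⅛ = -3/8 ≈ -0.37500)
C(V) = 3 - (-38 + V)/(-15 + V)
C(k(R))/h = ((-7 + 2*(-3/8))/(-15 - 3/8))/(-237) = ((-7 - ¾)/(-123/8))*(-1/237) = -8/123*(-31/4)*(-1/237) = (62/123)*(-1/237) = -62/29151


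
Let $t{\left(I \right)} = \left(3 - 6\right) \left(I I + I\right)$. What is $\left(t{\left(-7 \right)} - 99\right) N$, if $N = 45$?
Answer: $-10125$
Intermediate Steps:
$t{\left(I \right)} = - 3 I - 3 I^{2}$ ($t{\left(I \right)} = - 3 \left(I^{2} + I\right) = - 3 \left(I + I^{2}\right) = - 3 I - 3 I^{2}$)
$\left(t{\left(-7 \right)} - 99\right) N = \left(\left(-3\right) \left(-7\right) \left(1 - 7\right) - 99\right) 45 = \left(\left(-3\right) \left(-7\right) \left(-6\right) - 99\right) 45 = \left(-126 - 99\right) 45 = \left(-225\right) 45 = -10125$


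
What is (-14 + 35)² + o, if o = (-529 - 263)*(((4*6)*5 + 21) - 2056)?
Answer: 1517121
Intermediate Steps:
o = 1516680 (o = -792*((24*5 + 21) - 2056) = -792*((120 + 21) - 2056) = -792*(141 - 2056) = -792*(-1915) = 1516680)
(-14 + 35)² + o = (-14 + 35)² + 1516680 = 21² + 1516680 = 441 + 1516680 = 1517121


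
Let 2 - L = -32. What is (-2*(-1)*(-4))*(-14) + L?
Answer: 146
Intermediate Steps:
L = 34 (L = 2 - 1*(-32) = 2 + 32 = 34)
(-2*(-1)*(-4))*(-14) + L = (-2*(-1)*(-4))*(-14) + 34 = (2*(-4))*(-14) + 34 = -8*(-14) + 34 = 112 + 34 = 146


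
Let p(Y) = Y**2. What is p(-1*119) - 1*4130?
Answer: 10031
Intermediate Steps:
p(-1*119) - 1*4130 = (-1*119)**2 - 1*4130 = (-119)**2 - 4130 = 14161 - 4130 = 10031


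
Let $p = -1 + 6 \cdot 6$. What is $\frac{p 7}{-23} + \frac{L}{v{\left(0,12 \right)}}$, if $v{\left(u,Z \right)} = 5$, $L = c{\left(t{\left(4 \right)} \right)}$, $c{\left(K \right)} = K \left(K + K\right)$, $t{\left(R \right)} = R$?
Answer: $- \frac{489}{115} \approx -4.2522$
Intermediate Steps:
$p = 35$ ($p = -1 + 36 = 35$)
$c{\left(K \right)} = 2 K^{2}$ ($c{\left(K \right)} = K 2 K = 2 K^{2}$)
$L = 32$ ($L = 2 \cdot 4^{2} = 2 \cdot 16 = 32$)
$\frac{p 7}{-23} + \frac{L}{v{\left(0,12 \right)}} = \frac{35 \cdot 7}{-23} + \frac{32}{5} = \left(- \frac{1}{23}\right) 245 + 32 \cdot \frac{1}{5} = - \frac{245}{23} + \frac{32}{5} = - \frac{489}{115}$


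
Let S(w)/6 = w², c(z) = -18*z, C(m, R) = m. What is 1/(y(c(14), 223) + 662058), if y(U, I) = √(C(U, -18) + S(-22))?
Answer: 110343/73053465452 - √663/219160396356 ≈ 1.5103e-6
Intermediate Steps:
S(w) = 6*w²
y(U, I) = √(2904 + U) (y(U, I) = √(U + 6*(-22)²) = √(U + 6*484) = √(U + 2904) = √(2904 + U))
1/(y(c(14), 223) + 662058) = 1/(√(2904 - 18*14) + 662058) = 1/(√(2904 - 252) + 662058) = 1/(√2652 + 662058) = 1/(2*√663 + 662058) = 1/(662058 + 2*√663)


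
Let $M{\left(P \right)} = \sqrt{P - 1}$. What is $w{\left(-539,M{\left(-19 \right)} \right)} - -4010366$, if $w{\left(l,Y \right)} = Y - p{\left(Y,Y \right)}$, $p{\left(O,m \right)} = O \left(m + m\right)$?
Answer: $4010406 + 2 i \sqrt{5} \approx 4.0104 \cdot 10^{6} + 4.4721 i$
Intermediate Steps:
$M{\left(P \right)} = \sqrt{-1 + P}$
$p{\left(O,m \right)} = 2 O m$ ($p{\left(O,m \right)} = O 2 m = 2 O m$)
$w{\left(l,Y \right)} = Y - 2 Y^{2}$ ($w{\left(l,Y \right)} = Y - 2 Y Y = Y - 2 Y^{2}$)
$w{\left(-539,M{\left(-19 \right)} \right)} - -4010366 = \sqrt{-1 - 19} \left(1 - 2 \sqrt{-1 - 19}\right) - -4010366 = \sqrt{-20} \left(1 - 2 \sqrt{-20}\right) + 4010366 = 2 i \sqrt{5} \left(1 - 2 \cdot 2 i \sqrt{5}\right) + 4010366 = 2 i \sqrt{5} \left(1 - 4 i \sqrt{5}\right) + 4010366 = 4010366 + 2 i \sqrt{5} \left(1 - 4 i \sqrt{5}\right)$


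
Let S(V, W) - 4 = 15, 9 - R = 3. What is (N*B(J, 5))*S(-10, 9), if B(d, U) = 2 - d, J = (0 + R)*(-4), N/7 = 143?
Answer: 494494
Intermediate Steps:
R = 6 (R = 9 - 1*3 = 9 - 3 = 6)
S(V, W) = 19 (S(V, W) = 4 + 15 = 19)
N = 1001 (N = 7*143 = 1001)
J = -24 (J = (0 + 6)*(-4) = 6*(-4) = -24)
(N*B(J, 5))*S(-10, 9) = (1001*(2 - 1*(-24)))*19 = (1001*(2 + 24))*19 = (1001*26)*19 = 26026*19 = 494494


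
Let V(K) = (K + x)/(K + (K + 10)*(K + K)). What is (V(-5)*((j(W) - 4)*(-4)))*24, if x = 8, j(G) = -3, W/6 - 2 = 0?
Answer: -2016/55 ≈ -36.655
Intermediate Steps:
W = 12 (W = 12 + 6*0 = 12 + 0 = 12)
V(K) = (8 + K)/(K + 2*K*(10 + K)) (V(K) = (K + 8)/(K + (K + 10)*(K + K)) = (8 + K)/(K + (10 + K)*(2*K)) = (8 + K)/(K + 2*K*(10 + K)))
(V(-5)*((j(W) - 4)*(-4)))*24 = (((8 - 5)/((-5)*(21 + 2*(-5))))*((-3 - 4)*(-4)))*24 = ((-⅕*3/(21 - 10))*(-7*(-4)))*24 = (-⅕*3/11*28)*24 = (-⅕*1/11*3*28)*24 = -3/55*28*24 = -84/55*24 = -2016/55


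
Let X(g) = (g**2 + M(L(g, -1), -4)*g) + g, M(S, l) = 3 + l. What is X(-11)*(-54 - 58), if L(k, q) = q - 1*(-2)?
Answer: -13552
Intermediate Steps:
L(k, q) = 2 + q (L(k, q) = q + 2 = 2 + q)
X(g) = g**2 (X(g) = (g**2 + (3 - 4)*g) + g = (g**2 - g) + g = g**2)
X(-11)*(-54 - 58) = (-11)**2*(-54 - 58) = 121*(-112) = -13552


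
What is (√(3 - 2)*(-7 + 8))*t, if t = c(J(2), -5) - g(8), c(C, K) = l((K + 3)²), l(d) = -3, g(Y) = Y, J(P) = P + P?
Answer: -11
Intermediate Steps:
J(P) = 2*P
c(C, K) = -3
t = -11 (t = -3 - 1*8 = -3 - 8 = -11)
(√(3 - 2)*(-7 + 8))*t = (√(3 - 2)*(-7 + 8))*(-11) = (√1*1)*(-11) = (1*1)*(-11) = 1*(-11) = -11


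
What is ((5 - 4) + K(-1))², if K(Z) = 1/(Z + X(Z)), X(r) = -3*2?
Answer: 36/49 ≈ 0.73469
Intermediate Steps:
X(r) = -6
K(Z) = 1/(-6 + Z) (K(Z) = 1/(Z - 6) = 1/(-6 + Z))
((5 - 4) + K(-1))² = ((5 - 4) + 1/(-6 - 1))² = (1 + 1/(-7))² = (1 - ⅐)² = (6/7)² = 36/49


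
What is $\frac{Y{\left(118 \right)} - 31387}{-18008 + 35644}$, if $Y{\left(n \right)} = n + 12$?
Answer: $- \frac{31257}{17636} \approx -1.7723$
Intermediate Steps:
$Y{\left(n \right)} = 12 + n$
$\frac{Y{\left(118 \right)} - 31387}{-18008 + 35644} = \frac{\left(12 + 118\right) - 31387}{-18008 + 35644} = \frac{130 - 31387}{17636} = \left(-31257\right) \frac{1}{17636} = - \frac{31257}{17636}$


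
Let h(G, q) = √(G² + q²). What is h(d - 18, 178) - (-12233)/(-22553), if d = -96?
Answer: -12233/22553 + 2*√11170 ≈ 210.83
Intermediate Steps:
h(d - 18, 178) - (-12233)/(-22553) = √((-96 - 18)² + 178²) - (-12233)/(-22553) = √((-114)² + 31684) - (-12233)*(-1)/22553 = √(12996 + 31684) - 1*12233/22553 = √44680 - 12233/22553 = 2*√11170 - 12233/22553 = -12233/22553 + 2*√11170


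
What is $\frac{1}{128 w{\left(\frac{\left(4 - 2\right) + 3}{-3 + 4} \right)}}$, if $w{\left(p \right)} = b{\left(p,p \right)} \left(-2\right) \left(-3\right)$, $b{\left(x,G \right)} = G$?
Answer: $\frac{1}{3840} \approx 0.00026042$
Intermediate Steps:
$w{\left(p \right)} = 6 p$ ($w{\left(p \right)} = p \left(-2\right) \left(-3\right) = - 2 p \left(-3\right) = 6 p$)
$\frac{1}{128 w{\left(\frac{\left(4 - 2\right) + 3}{-3 + 4} \right)}} = \frac{1}{128 \cdot 6 \frac{\left(4 - 2\right) + 3}{-3 + 4}} = \frac{1}{128 \cdot 6 \frac{2 + 3}{1}} = \frac{1}{128 \cdot 6 \cdot 5 \cdot 1} = \frac{1}{128 \cdot 6 \cdot 5} = \frac{1}{128 \cdot 30} = \frac{1}{3840}$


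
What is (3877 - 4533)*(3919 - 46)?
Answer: -2540688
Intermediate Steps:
(3877 - 4533)*(3919 - 46) = -656*3873 = -2540688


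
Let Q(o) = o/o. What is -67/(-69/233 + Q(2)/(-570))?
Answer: 8898270/39563 ≈ 224.91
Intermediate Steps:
Q(o) = 1
-67/(-69/233 + Q(2)/(-570)) = -67/(-69/233 + 1/(-570)) = -67/(-69*1/233 + 1*(-1/570)) = -67/(-69/233 - 1/570) = -67/(-39563/132810) = -67*(-132810/39563) = 8898270/39563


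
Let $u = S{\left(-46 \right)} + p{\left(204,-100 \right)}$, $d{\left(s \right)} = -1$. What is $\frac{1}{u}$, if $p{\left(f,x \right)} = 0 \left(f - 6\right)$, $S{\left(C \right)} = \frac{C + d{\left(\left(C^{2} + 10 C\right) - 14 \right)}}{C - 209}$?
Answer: $\frac{255}{47} \approx 5.4255$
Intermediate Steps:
$S{\left(C \right)} = \frac{-1 + C}{-209 + C}$ ($S{\left(C \right)} = \frac{C - 1}{C - 209} = \frac{-1 + C}{-209 + C}$)
$p{\left(f,x \right)} = 0$ ($p{\left(f,x \right)} = 0 \left(-6 + f\right) = 0$)
$u = \frac{47}{255}$ ($u = \frac{-1 - 46}{-209 - 46} + 0 = \frac{1}{-255} \left(-47\right) + 0 = \left(- \frac{1}{255}\right) \left(-47\right) + 0 = \frac{47}{255} + 0 = \frac{47}{255} \approx 0.18431$)
$\frac{1}{u} = \frac{1}{\frac{47}{255}} = \frac{255}{47}$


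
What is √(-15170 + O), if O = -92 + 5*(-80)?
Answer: I*√15662 ≈ 125.15*I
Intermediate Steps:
O = -492 (O = -92 - 400 = -492)
√(-15170 + O) = √(-15170 - 492) = √(-15662) = I*√15662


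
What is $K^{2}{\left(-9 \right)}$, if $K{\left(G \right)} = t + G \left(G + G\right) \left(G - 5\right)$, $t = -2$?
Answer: $5152900$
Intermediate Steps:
$K{\left(G \right)} = -2 + 2 G^{2} \left(-5 + G\right)$ ($K{\left(G \right)} = -2 + G \left(G + G\right) \left(G - 5\right) = -2 + G 2 G \left(-5 + G\right) = -2 + 2 G^{2} \left(-5 + G\right)$)
$K^{2}{\left(-9 \right)} = \left(-2 - 10 \left(-9\right)^{2} + 2 \left(-9\right)^{3}\right)^{2} = \left(-2 - 810 + 2 \left(-729\right)\right)^{2} = \left(-2 - 810 - 1458\right)^{2} = \left(-2270\right)^{2} = 5152900$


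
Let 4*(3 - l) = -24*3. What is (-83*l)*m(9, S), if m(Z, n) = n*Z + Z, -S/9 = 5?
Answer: 690228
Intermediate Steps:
l = 21 (l = 3 - (-6)*3 = 3 - 1/4*(-72) = 3 + 18 = 21)
S = -45 (S = -9*5 = -45)
m(Z, n) = Z + Z*n (m(Z, n) = Z*n + Z = Z + Z*n)
(-83*l)*m(9, S) = (-83*21)*(9*(1 - 45)) = -15687*(-44) = -1743*(-396) = 690228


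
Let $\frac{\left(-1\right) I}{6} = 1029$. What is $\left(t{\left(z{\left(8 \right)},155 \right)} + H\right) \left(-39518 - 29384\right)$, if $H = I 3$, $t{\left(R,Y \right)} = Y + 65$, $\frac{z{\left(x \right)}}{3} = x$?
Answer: $1261044404$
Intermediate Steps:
$z{\left(x \right)} = 3 x$
$t{\left(R,Y \right)} = 65 + Y$
$I = -6174$ ($I = \left(-6\right) 1029 = -6174$)
$H = -18522$ ($H = \left(-6174\right) 3 = -18522$)
$\left(t{\left(z{\left(8 \right)},155 \right)} + H\right) \left(-39518 - 29384\right) = \left(\left(65 + 155\right) - 18522\right) \left(-39518 - 29384\right) = \left(220 - 18522\right) \left(-68902\right) = \left(-18302\right) \left(-68902\right) = 1261044404$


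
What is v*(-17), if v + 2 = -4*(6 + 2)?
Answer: 578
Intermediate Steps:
v = -34 (v = -2 - 4*(6 + 2) = -2 - 4*8 = -2 - 32 = -34)
v*(-17) = -34*(-17) = 578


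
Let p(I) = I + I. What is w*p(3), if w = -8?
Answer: -48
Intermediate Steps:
p(I) = 2*I
w*p(3) = -16*3 = -8*6 = -48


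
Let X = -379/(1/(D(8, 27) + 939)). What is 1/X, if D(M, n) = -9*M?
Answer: -1/328593 ≈ -3.0433e-6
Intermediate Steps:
X = -328593 (X = -379/(1/(-9*8 + 939)) = -379/(1/(-72 + 939)) = -379/(1/867) = -379/1/867 = -379*867 = -1*328593 = -328593)
1/X = 1/(-328593) = -1/328593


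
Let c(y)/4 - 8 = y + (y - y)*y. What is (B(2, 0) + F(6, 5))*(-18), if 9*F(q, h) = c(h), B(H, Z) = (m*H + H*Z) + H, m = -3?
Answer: -32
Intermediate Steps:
B(H, Z) = -2*H + H*Z (B(H, Z) = (-3*H + H*Z) + H = -2*H + H*Z)
c(y) = 32 + 4*y (c(y) = 32 + 4*(y + (y - y)*y) = 32 + 4*(y + 0*y) = 32 + 4*(y + 0) = 32 + 4*y)
F(q, h) = 32/9 + 4*h/9 (F(q, h) = (32 + 4*h)/9 = 32/9 + 4*h/9)
(B(2, 0) + F(6, 5))*(-18) = (2*(-2 + 0) + (32/9 + (4/9)*5))*(-18) = (2*(-2) + (32/9 + 20/9))*(-18) = (-4 + 52/9)*(-18) = (16/9)*(-18) = -32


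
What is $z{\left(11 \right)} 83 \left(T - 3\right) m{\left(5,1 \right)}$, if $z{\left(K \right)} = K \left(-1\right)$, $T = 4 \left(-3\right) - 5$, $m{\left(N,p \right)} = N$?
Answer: $91300$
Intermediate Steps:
$T = -17$ ($T = -12 - 5 = -17$)
$z{\left(K \right)} = - K$
$z{\left(11 \right)} 83 \left(T - 3\right) m{\left(5,1 \right)} = \left(-1\right) 11 \cdot 83 \left(-17 - 3\right) 5 = \left(-11\right) 83 \left(\left(-20\right) 5\right) = \left(-913\right) \left(-100\right) = 91300$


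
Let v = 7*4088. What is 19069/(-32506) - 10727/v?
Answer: -447185183/465095848 ≈ -0.96149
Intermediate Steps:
v = 28616
19069/(-32506) - 10727/v = 19069/(-32506) - 10727/28616 = 19069*(-1/32506) - 10727*1/28616 = -19069/32506 - 10727/28616 = -447185183/465095848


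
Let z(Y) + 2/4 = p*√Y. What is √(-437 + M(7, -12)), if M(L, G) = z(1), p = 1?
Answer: 3*I*√194/2 ≈ 20.893*I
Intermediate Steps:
z(Y) = -½ + √Y (z(Y) = -½ + 1*√Y = -½ + √Y)
M(L, G) = ½ (M(L, G) = -½ + √1 = -½ + 1 = ½)
√(-437 + M(7, -12)) = √(-437 + ½) = √(-873/2) = 3*I*√194/2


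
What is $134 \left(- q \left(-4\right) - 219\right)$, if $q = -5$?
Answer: $-32026$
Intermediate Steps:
$134 \left(- q \left(-4\right) - 219\right) = 134 \left(\left(-1\right) \left(-5\right) \left(-4\right) - 219\right) = 134 \left(5 \left(-4\right) - 219\right) = 134 \left(-20 - 219\right) = 134 \left(-239\right) = -32026$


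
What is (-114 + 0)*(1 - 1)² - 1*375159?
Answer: -375159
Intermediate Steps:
(-114 + 0)*(1 - 1)² - 1*375159 = -114*0² - 375159 = -114*0 - 375159 = 0 - 375159 = -375159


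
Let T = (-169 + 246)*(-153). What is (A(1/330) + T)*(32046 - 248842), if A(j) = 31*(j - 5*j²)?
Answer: 2781364390967/1089 ≈ 2.5541e+9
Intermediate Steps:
T = -11781 (T = 77*(-153) = -11781)
A(j) = -155*j² + 31*j
(A(1/330) + T)*(32046 - 248842) = (31*(1 - 5/330)/330 - 11781)*(32046 - 248842) = (31*(1/330)*(1 - 5*1/330) - 11781)*(-216796) = (31*(1/330)*(1 - 1/66) - 11781)*(-216796) = (31*(1/330)*(65/66) - 11781)*(-216796) = (403/4356 - 11781)*(-216796) = -51317633/4356*(-216796) = 2781364390967/1089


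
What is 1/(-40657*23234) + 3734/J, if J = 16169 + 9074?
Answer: 3527228746449/23845162261334 ≈ 0.14792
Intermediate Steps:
J = 25243
1/(-40657*23234) + 3734/J = 1/(-40657*23234) + 3734/25243 = -1/40657*1/23234 + 3734*(1/25243) = -1/944624738 + 3734/25243 = 3527228746449/23845162261334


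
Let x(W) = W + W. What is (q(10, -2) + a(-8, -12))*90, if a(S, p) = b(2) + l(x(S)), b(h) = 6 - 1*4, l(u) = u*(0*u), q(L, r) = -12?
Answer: -900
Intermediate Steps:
x(W) = 2*W
l(u) = 0 (l(u) = u*0 = 0)
b(h) = 2 (b(h) = 6 - 4 = 2)
a(S, p) = 2 (a(S, p) = 2 + 0 = 2)
(q(10, -2) + a(-8, -12))*90 = (-12 + 2)*90 = -10*90 = -900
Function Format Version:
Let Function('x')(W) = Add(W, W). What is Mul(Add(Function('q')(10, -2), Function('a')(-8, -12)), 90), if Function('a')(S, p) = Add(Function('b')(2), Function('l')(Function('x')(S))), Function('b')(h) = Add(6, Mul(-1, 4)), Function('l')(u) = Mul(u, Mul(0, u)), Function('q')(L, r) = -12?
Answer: -900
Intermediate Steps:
Function('x')(W) = Mul(2, W)
Function('l')(u) = 0 (Function('l')(u) = Mul(u, 0) = 0)
Function('b')(h) = 2 (Function('b')(h) = Add(6, -4) = 2)
Function('a')(S, p) = 2 (Function('a')(S, p) = Add(2, 0) = 2)
Mul(Add(Function('q')(10, -2), Function('a')(-8, -12)), 90) = Mul(Add(-12, 2), 90) = Mul(-10, 90) = -900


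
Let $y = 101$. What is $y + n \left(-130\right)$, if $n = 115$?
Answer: $-14849$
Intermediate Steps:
$y + n \left(-130\right) = 101 + 115 \left(-130\right) = 101 - 14950 = -14849$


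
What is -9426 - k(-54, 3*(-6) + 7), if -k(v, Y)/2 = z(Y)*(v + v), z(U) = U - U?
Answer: -9426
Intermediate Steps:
z(U) = 0
k(v, Y) = 0 (k(v, Y) = -0*(v + v) = -0*2*v = -2*0 = 0)
-9426 - k(-54, 3*(-6) + 7) = -9426 - 1*0 = -9426 + 0 = -9426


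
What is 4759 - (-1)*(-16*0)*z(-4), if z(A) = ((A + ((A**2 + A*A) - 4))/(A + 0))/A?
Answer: 4759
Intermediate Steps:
z(A) = (-4 + A + 2*A**2)/A**2 (z(A) = ((A + ((A**2 + A**2) - 4))/A)/A = ((A + (2*A**2 - 4))/A)/A = ((A + (-4 + 2*A**2))/A)/A = ((-4 + A + 2*A**2)/A)/A = (-4 + A + 2*A**2)/A**2)
4759 - (-1)*(-16*0)*z(-4) = 4759 - (-1)*(-16*0)*(2 + 1/(-4) - 4/(-4)**2) = 4759 - (-1)*0*(2 - 1/4 - 4*1/16) = 4759 - (-1)*0*(2 - 1/4 - 1/4) = 4759 - (-1)*0*(3/2) = 4759 - (-1)*0 = 4759 - 1*0 = 4759 + 0 = 4759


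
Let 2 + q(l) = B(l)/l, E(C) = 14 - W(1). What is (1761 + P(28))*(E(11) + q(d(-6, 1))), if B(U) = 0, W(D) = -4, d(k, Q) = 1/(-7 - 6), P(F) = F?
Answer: 28624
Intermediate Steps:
d(k, Q) = -1/13 (d(k, Q) = 1/(-13) = -1/13)
E(C) = 18 (E(C) = 14 - 1*(-4) = 14 + 4 = 18)
q(l) = -2 (q(l) = -2 + 0/l = -2 + 0 = -2)
(1761 + P(28))*(E(11) + q(d(-6, 1))) = (1761 + 28)*(18 - 2) = 1789*16 = 28624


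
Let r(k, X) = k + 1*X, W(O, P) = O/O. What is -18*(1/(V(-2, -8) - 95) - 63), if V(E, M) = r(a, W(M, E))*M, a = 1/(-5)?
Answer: 191676/169 ≈ 1134.2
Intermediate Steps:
W(O, P) = 1
a = -⅕ (a = 1*(-⅕) = -⅕ ≈ -0.20000)
r(k, X) = X + k (r(k, X) = k + X = X + k)
V(E, M) = 4*M/5 (V(E, M) = (1 - ⅕)*M = 4*M/5)
-18*(1/(V(-2, -8) - 95) - 63) = -18*(1/((⅘)*(-8) - 95) - 63) = -18*(1/(-32/5 - 95) - 63) = -18*(1/(-507/5) - 63) = -18*(-5/507 - 63) = -18*(-31946/507) = 191676/169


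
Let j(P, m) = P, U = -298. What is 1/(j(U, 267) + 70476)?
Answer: 1/70178 ≈ 1.4249e-5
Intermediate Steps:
1/(j(U, 267) + 70476) = 1/(-298 + 70476) = 1/70178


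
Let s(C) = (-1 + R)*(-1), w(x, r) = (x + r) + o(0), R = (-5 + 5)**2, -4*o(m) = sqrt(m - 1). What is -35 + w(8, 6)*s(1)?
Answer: -21 - I/4 ≈ -21.0 - 0.25*I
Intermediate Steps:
o(m) = -sqrt(-1 + m)/4 (o(m) = -sqrt(m - 1)/4 = -sqrt(-1 + m)/4)
R = 0 (R = 0**2 = 0)
w(x, r) = r + x - I/4 (w(x, r) = (x + r) - sqrt(-1 + 0)/4 = (r + x) - I/4 = r + x - I/4)
s(C) = 1 (s(C) = (-1 + 0)*(-1) = -1*(-1) = 1)
-35 + w(8, 6)*s(1) = -35 + (6 + 8 - I/4)*1 = -35 + (14 - I/4)*1 = -35 + (14 - I/4) = -21 - I/4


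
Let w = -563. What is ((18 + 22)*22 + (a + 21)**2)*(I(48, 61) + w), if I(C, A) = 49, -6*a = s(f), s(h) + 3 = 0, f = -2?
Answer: -1379833/2 ≈ -6.8992e+5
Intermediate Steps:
s(h) = -3 (s(h) = -3 + 0 = -3)
a = 1/2 (a = -1/6*(-3) = 1/2 ≈ 0.50000)
((18 + 22)*22 + (a + 21)**2)*(I(48, 61) + w) = ((18 + 22)*22 + (1/2 + 21)**2)*(49 - 563) = (40*22 + (43/2)**2)*(-514) = (880 + 1849/4)*(-514) = (5369/4)*(-514) = -1379833/2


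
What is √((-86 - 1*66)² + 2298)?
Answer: √25402 ≈ 159.38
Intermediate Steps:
√((-86 - 1*66)² + 2298) = √((-86 - 66)² + 2298) = √((-152)² + 2298) = √(23104 + 2298) = √25402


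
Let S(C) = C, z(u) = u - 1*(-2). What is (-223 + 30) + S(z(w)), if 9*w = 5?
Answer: -1714/9 ≈ -190.44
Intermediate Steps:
w = 5/9 (w = (1/9)*5 = 5/9 ≈ 0.55556)
z(u) = 2 + u (z(u) = u + 2 = 2 + u)
(-223 + 30) + S(z(w)) = (-223 + 30) + (2 + 5/9) = -193 + 23/9 = -1714/9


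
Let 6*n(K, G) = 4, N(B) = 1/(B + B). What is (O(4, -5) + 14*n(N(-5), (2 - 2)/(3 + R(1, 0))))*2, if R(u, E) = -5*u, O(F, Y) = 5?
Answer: 86/3 ≈ 28.667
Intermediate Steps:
N(B) = 1/(2*B)
n(K, G) = ⅔ (n(K, G) = (⅙)*4 = ⅔)
(O(4, -5) + 14*n(N(-5), (2 - 2)/(3 + R(1, 0))))*2 = (5 + 14*(⅔))*2 = (5 + 28/3)*2 = (43/3)*2 = 86/3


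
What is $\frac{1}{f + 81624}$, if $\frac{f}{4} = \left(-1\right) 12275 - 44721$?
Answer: $- \frac{1}{146360} \approx -6.8325 \cdot 10^{-6}$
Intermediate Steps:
$f = -227984$ ($f = 4 \left(\left(-1\right) 12275 - 44721\right) = 4 \left(-12275 - 44721\right) = 4 \left(-56996\right) = -227984$)
$\frac{1}{f + 81624} = \frac{1}{-227984 + 81624} = \frac{1}{-146360} = - \frac{1}{146360}$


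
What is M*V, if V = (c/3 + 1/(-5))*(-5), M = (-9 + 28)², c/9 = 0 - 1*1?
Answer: 5776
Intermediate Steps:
c = -9 (c = 9*(0 - 1*1) = 9*(0 - 1) = 9*(-1) = -9)
M = 361 (M = 19² = 361)
V = 16 (V = (-9/3 + 1/(-5))*(-5) = (-9*⅓ + 1*(-⅕))*(-5) = (-3 - ⅕)*(-5) = -16/5*(-5) = 16)
M*V = 361*16 = 5776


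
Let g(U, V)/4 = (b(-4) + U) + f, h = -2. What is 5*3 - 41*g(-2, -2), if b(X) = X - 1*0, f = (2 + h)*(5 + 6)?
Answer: 999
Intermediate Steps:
f = 0 (f = (2 - 2)*(5 + 6) = 0*11 = 0)
b(X) = X (b(X) = X + 0 = X)
g(U, V) = -16 + 4*U (g(U, V) = 4*((-4 + U) + 0) = 4*(-4 + U) = -16 + 4*U)
5*3 - 41*g(-2, -2) = 5*3 - 41*(-16 + 4*(-2)) = 15 - 41*(-16 - 8) = 15 - 41*(-24) = 15 + 984 = 999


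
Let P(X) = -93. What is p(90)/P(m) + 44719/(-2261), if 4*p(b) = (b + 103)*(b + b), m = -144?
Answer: -7931884/70091 ≈ -113.17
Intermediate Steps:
p(b) = b*(103 + b)/2 (p(b) = ((b + 103)*(b + b))/4 = ((103 + b)*(2*b))/4 = (2*b*(103 + b))/4 = b*(103 + b)/2)
p(90)/P(m) + 44719/(-2261) = ((1/2)*90*(103 + 90))/(-93) + 44719/(-2261) = ((1/2)*90*193)*(-1/93) + 44719*(-1/2261) = 8685*(-1/93) - 44719/2261 = -2895/31 - 44719/2261 = -7931884/70091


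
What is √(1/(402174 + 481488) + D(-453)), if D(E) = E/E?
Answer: 11*√6453383586/883662 ≈ 1.0000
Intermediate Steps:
D(E) = 1
√(1/(402174 + 481488) + D(-453)) = √(1/(402174 + 481488) + 1) = √(1/883662 + 1) = √(883663/883662) = 11*√6453383586/883662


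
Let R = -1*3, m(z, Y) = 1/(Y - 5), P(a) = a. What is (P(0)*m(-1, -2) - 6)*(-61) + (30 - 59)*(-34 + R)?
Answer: 1439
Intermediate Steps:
m(z, Y) = 1/(-5 + Y)
R = -3
(P(0)*m(-1, -2) - 6)*(-61) + (30 - 59)*(-34 + R) = (0/(-5 - 2) - 6)*(-61) + (30 - 59)*(-34 - 3) = (0/(-7) - 6)*(-61) - 29*(-37) = (0*(-⅐) - 6)*(-61) + 1073 = (0 - 6)*(-61) + 1073 = -6*(-61) + 1073 = 366 + 1073 = 1439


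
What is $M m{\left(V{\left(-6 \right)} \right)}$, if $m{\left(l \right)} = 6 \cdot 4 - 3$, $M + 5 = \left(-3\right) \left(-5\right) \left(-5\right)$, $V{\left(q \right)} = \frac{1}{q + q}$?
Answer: $-1680$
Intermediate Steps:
$V{\left(q \right)} = \frac{1}{2 q}$
$M = -80$ ($M = -5 + \left(-3\right) \left(-5\right) \left(-5\right) = -5 + 15 \left(-5\right) = -5 - 75 = -80$)
$m{\left(l \right)} = 21$ ($m{\left(l \right)} = 24 - 3 = 21$)
$M m{\left(V{\left(-6 \right)} \right)} = \left(-80\right) 21 = -1680$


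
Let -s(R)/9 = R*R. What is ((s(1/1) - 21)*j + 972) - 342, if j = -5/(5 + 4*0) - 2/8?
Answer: 1335/2 ≈ 667.50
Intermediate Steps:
s(R) = -9*R² (s(R) = -9*R*R = -9*R²)
j = -5/4 (j = -5/(5 + 0) - 2*⅛ = -5/5 - ¼ = -5*⅕ - ¼ = -1 - ¼ = -5/4 ≈ -1.2500)
((s(1/1) - 21)*j + 972) - 342 = ((-9*(1/1)² - 21)*(-5/4) + 972) - 342 = ((-9*1² - 21)*(-5/4) + 972) - 342 = ((-9*1 - 21)*(-5/4) + 972) - 342 = ((-9 - 21)*(-5/4) + 972) - 342 = (-30*(-5/4) + 972) - 342 = (75/2 + 972) - 342 = 2019/2 - 342 = 1335/2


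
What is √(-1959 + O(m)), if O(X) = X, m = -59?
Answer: I*√2018 ≈ 44.922*I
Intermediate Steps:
√(-1959 + O(m)) = √(-1959 - 59) = √(-2018) = I*√2018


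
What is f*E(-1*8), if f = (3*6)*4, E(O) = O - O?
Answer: 0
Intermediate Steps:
E(O) = 0
f = 72 (f = 18*4 = 72)
f*E(-1*8) = 72*0 = 0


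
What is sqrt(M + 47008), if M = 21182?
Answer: sqrt(68190) ≈ 261.13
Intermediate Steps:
sqrt(M + 47008) = sqrt(21182 + 47008) = sqrt(68190)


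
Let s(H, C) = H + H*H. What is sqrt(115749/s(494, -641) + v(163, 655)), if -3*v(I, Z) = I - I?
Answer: 3*sqrt(38825930)/27170 ≈ 0.68801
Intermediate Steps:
v(I, Z) = 0 (v(I, Z) = -(I - I)/3 = -1/3*0 = 0)
s(H, C) = H + H**2
sqrt(115749/s(494, -641) + v(163, 655)) = sqrt(115749/((494*(1 + 494))) + 0) = sqrt(115749/((494*495)) + 0) = sqrt(115749/244530 + 0) = sqrt(115749*(1/244530) + 0) = sqrt(12861/27170 + 0) = sqrt(12861/27170) = 3*sqrt(38825930)/27170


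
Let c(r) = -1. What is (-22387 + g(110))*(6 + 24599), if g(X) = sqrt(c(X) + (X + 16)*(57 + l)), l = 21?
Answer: -550832135 + 24605*sqrt(9827) ≈ -5.4839e+8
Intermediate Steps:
g(X) = sqrt(1247 + 78*X) (g(X) = sqrt(-1 + (X + 16)*(57 + 21)) = sqrt(-1 + (16 + X)*78) = sqrt(-1 + (1248 + 78*X)) = sqrt(1247 + 78*X))
(-22387 + g(110))*(6 + 24599) = (-22387 + sqrt(1247 + 78*110))*(6 + 24599) = (-22387 + sqrt(1247 + 8580))*24605 = (-22387 + sqrt(9827))*24605 = -550832135 + 24605*sqrt(9827)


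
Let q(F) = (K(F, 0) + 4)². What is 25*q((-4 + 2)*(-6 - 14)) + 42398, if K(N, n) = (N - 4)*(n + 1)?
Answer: 82398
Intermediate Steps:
K(N, n) = (1 + n)*(-4 + N) (K(N, n) = (-4 + N)*(1 + n) = (1 + n)*(-4 + N))
q(F) = F² (q(F) = ((-4 + F - 4*0 + F*0) + 4)² = ((-4 + F + 0 + 0) + 4)² = ((-4 + F) + 4)² = F²)
25*q((-4 + 2)*(-6 - 14)) + 42398 = 25*((-4 + 2)*(-6 - 14))² + 42398 = 25*(-2*(-20))² + 42398 = 25*40² + 42398 = 25*1600 + 42398 = 40000 + 42398 = 82398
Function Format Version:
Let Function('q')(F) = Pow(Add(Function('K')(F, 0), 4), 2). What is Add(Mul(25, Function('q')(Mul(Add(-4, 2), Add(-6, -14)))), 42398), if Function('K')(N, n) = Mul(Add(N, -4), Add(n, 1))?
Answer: 82398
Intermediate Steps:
Function('K')(N, n) = Mul(Add(1, n), Add(-4, N)) (Function('K')(N, n) = Mul(Add(-4, N), Add(1, n)) = Mul(Add(1, n), Add(-4, N)))
Function('q')(F) = Pow(F, 2) (Function('q')(F) = Pow(Add(Add(-4, F, Mul(-4, 0), Mul(F, 0)), 4), 2) = Pow(Add(Add(-4, F, 0, 0), 4), 2) = Pow(Add(Add(-4, F), 4), 2) = Pow(F, 2))
Add(Mul(25, Function('q')(Mul(Add(-4, 2), Add(-6, -14)))), 42398) = Add(Mul(25, Pow(Mul(Add(-4, 2), Add(-6, -14)), 2)), 42398) = Add(Mul(25, Pow(Mul(-2, -20), 2)), 42398) = Add(Mul(25, Pow(40, 2)), 42398) = Add(Mul(25, 1600), 42398) = Add(40000, 42398) = 82398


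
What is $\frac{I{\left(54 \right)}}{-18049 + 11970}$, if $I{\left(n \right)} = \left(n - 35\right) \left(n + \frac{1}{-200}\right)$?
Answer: $- \frac{205181}{1215800} \approx -0.16876$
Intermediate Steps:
$I{\left(n \right)} = \left(-35 + n\right) \left(- \frac{1}{200} + n\right)$ ($I{\left(n \right)} = \left(-35 + n\right) \left(n - \frac{1}{200}\right) = \left(-35 + n\right) \left(- \frac{1}{200} + n\right)$)
$\frac{I{\left(54 \right)}}{-18049 + 11970} = \frac{\frac{7}{40} + 54^{2} - \frac{189027}{100}}{-18049 + 11970} = \frac{\frac{7}{40} + 2916 - \frac{189027}{100}}{-6079} = \frac{205181}{200} \left(- \frac{1}{6079}\right) = - \frac{205181}{1215800}$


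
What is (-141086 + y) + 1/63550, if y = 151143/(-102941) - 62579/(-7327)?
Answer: -6762266437462011493/47932505329850 ≈ -1.4108e+5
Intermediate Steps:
y = 5334520078/754248707 (y = 151143*(-1/102941) - 62579*(-1/7327) = -151143/102941 + 62579/7327 = 5334520078/754248707 ≈ 7.0726)
(-141086 + y) + 1/63550 = (-141086 + 5334520078/754248707) + 1/63550 = -106408598555724/754248707 + 1/63550 = -6762266437462011493/47932505329850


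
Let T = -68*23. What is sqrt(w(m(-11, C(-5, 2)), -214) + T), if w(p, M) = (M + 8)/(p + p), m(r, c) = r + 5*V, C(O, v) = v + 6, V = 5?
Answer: I*sqrt(307986)/14 ≈ 39.64*I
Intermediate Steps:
C(O, v) = 6 + v
m(r, c) = 25 + r (m(r, c) = r + 5*5 = r + 25 = 25 + r)
T = -1564
w(p, M) = (8 + M)/(2*p) (w(p, M) = (8 + M)/((2*p)) = (8 + M)*(1/(2*p)) = (8 + M)/(2*p))
sqrt(w(m(-11, C(-5, 2)), -214) + T) = sqrt((8 - 214)/(2*(25 - 11)) - 1564) = sqrt((1/2)*(-206)/14 - 1564) = sqrt((1/2)*(1/14)*(-206) - 1564) = sqrt(-103/14 - 1564) = sqrt(-21999/14) = I*sqrt(307986)/14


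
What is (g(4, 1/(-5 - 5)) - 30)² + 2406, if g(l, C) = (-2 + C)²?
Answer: 30608481/10000 ≈ 3060.8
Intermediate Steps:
(g(4, 1/(-5 - 5)) - 30)² + 2406 = ((-2 + 1/(-5 - 5))² - 30)² + 2406 = ((-2 + 1/(-10))² - 30)² + 2406 = ((-2 - ⅒)² - 30)² + 2406 = ((-21/10)² - 30)² + 2406 = (441/100 - 30)² + 2406 = (-2559/100)² + 2406 = 6548481/10000 + 2406 = 30608481/10000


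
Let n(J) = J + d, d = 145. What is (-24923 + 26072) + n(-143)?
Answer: 1151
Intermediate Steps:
n(J) = 145 + J (n(J) = J + 145 = 145 + J)
(-24923 + 26072) + n(-143) = (-24923 + 26072) + (145 - 143) = 1149 + 2 = 1151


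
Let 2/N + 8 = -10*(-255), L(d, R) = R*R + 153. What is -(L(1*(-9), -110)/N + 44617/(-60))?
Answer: -934369163/60 ≈ -1.5573e+7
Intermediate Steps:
L(d, R) = 153 + R² (L(d, R) = R² + 153 = 153 + R²)
N = 1/1271 (N = 2/(-8 - 10*(-255)) = 2/(-8 + 2550) = 2/2542 = 2*(1/2542) = 1/1271 ≈ 0.00078678)
-(L(1*(-9), -110)/N + 44617/(-60)) = -((153 + (-110)²)/(1/1271) + 44617/(-60)) = -((153 + 12100)*1271 + 44617*(-1/60)) = -(12253*1271 - 44617/60) = -(15573563 - 44617/60) = -1*934369163/60 = -934369163/60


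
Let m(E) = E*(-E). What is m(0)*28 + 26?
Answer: 26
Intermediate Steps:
m(E) = -E²
m(0)*28 + 26 = -1*0²*28 + 26 = -1*0*28 + 26 = 0*28 + 26 = 0 + 26 = 26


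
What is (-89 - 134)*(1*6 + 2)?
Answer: -1784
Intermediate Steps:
(-89 - 134)*(1*6 + 2) = -223*(6 + 2) = -223*8 = -1784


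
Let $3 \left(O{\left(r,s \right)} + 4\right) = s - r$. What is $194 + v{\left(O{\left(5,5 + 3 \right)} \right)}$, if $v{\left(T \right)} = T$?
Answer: $191$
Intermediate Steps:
$O{\left(r,s \right)} = -4 - \frac{r}{3} + \frac{s}{3}$ ($O{\left(r,s \right)} = -4 + \frac{s - r}{3} = -4 - \left(- \frac{s}{3} + \frac{r}{3}\right) = -4 - \frac{r}{3} + \frac{s}{3}$)
$194 + v{\left(O{\left(5,5 + 3 \right)} \right)} = 194 - \left(\frac{17}{3} - \frac{5 + 3}{3}\right) = 194 - 3 = 191$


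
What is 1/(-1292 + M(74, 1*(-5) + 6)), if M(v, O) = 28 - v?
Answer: -1/1338 ≈ -0.00074738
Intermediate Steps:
1/(-1292 + M(74, 1*(-5) + 6)) = 1/(-1292 + (28 - 1*74)) = 1/(-1292 + (28 - 74)) = 1/(-1292 - 46) = 1/(-1338) = -1/1338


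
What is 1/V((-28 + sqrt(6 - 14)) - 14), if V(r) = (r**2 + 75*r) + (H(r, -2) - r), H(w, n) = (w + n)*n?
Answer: I/(8*(-158*I + 3*sqrt(2))) ≈ -0.00079057 + 2.1228e-5*I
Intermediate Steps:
H(w, n) = n*(n + w) (H(w, n) = (n + w)*n = n*(n + w))
V(r) = 4 + r**2 + 72*r (V(r) = (r**2 + 75*r) + (-2*(-2 + r) - r) = (r**2 + 75*r) + ((4 - 2*r) - r) = (r**2 + 75*r) + (4 - 3*r) = 4 + r**2 + 72*r)
1/V((-28 + sqrt(6 - 14)) - 14) = 1/(4 + ((-28 + sqrt(6 - 14)) - 14)**2 + 72*((-28 + sqrt(6 - 14)) - 14)) = 1/(4 + ((-28 + sqrt(-8)) - 14)**2 + 72*((-28 + sqrt(-8)) - 14)) = 1/(4 + ((-28 + 2*I*sqrt(2)) - 14)**2 + 72*((-28 + 2*I*sqrt(2)) - 14)) = 1/(4 + (-42 + 2*I*sqrt(2))**2 + 72*(-42 + 2*I*sqrt(2))) = 1/(4 + (-42 + 2*I*sqrt(2))**2 + (-3024 + 144*I*sqrt(2))) = 1/(-3020 + (-42 + 2*I*sqrt(2))**2 + 144*I*sqrt(2))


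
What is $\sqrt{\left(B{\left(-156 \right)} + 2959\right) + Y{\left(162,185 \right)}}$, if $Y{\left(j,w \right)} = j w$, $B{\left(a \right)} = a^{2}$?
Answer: $\sqrt{57265} \approx 239.3$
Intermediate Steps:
$\sqrt{\left(B{\left(-156 \right)} + 2959\right) + Y{\left(162,185 \right)}} = \sqrt{\left(\left(-156\right)^{2} + 2959\right) + 162 \cdot 185} = \sqrt{\left(24336 + 2959\right) + 29970} = \sqrt{27295 + 29970} = \sqrt{57265}$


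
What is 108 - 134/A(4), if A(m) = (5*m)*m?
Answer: 4253/40 ≈ 106.32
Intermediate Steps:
A(m) = 5*m²
108 - 134/A(4) = 108 - 134/(5*4²) = 108 - 134/(5*16) = 108 - 134/80 = 108 + (1/80)*(-134) = 108 - 67/40 = 4253/40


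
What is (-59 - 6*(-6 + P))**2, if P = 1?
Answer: 841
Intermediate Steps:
(-59 - 6*(-6 + P))**2 = (-59 - 6*(-6 + 1))**2 = (-59 - 6*(-5))**2 = (-59 + 30)**2 = (-29)**2 = 841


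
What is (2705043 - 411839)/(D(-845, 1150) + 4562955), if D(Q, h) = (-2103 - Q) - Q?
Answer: 1146602/2281271 ≈ 0.50261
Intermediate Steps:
D(Q, h) = -2103 - 2*Q
(2705043 - 411839)/(D(-845, 1150) + 4562955) = (2705043 - 411839)/((-2103 - 2*(-845)) + 4562955) = 2293204/((-2103 + 1690) + 4562955) = 2293204/(-413 + 4562955) = 2293204/4562542 = 2293204*(1/4562542) = 1146602/2281271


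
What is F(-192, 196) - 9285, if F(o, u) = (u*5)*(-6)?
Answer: -15165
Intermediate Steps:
F(o, u) = -30*u (F(o, u) = (5*u)*(-6) = -30*u)
F(-192, 196) - 9285 = -30*196 - 9285 = -5880 - 9285 = -15165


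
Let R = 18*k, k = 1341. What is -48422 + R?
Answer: -24284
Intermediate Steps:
R = 24138 (R = 18*1341 = 24138)
-48422 + R = -48422 + 24138 = -24284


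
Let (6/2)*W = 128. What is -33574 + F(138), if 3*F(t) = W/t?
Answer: -20849390/621 ≈ -33574.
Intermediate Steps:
W = 128/3 (W = (⅓)*128 = 128/3 ≈ 42.667)
F(t) = 128/(9*t) (F(t) = (128/(3*t))/3 = 128/(9*t))
-33574 + F(138) = -33574 + (128/9)/138 = -33574 + (128/9)*(1/138) = -33574 + 64/621 = -20849390/621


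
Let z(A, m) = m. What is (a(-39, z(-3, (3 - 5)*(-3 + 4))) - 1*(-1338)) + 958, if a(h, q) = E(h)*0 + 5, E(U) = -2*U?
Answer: 2301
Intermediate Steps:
a(h, q) = 5 (a(h, q) = -2*h*0 + 5 = 0 + 5 = 5)
(a(-39, z(-3, (3 - 5)*(-3 + 4))) - 1*(-1338)) + 958 = (5 - 1*(-1338)) + 958 = (5 + 1338) + 958 = 1343 + 958 = 2301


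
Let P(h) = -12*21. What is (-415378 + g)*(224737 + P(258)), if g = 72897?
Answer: -76881847285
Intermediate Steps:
P(h) = -252
(-415378 + g)*(224737 + P(258)) = (-415378 + 72897)*(224737 - 252) = -342481*224485 = -76881847285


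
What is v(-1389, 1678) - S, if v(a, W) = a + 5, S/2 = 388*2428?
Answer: -1885512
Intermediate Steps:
S = 1884128 (S = 2*(388*2428) = 2*942064 = 1884128)
v(a, W) = 5 + a
v(-1389, 1678) - S = (5 - 1389) - 1*1884128 = -1384 - 1884128 = -1885512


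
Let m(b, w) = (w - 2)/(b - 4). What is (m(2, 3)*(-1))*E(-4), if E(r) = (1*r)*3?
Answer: -6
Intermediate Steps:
m(b, w) = (-2 + w)/(-4 + b)
E(r) = 3*r (E(r) = r*3 = 3*r)
(m(2, 3)*(-1))*E(-4) = (((-2 + 3)/(-4 + 2))*(-1))*(3*(-4)) = ((1/(-2))*(-1))*(-12) = (-½*1*(-1))*(-12) = -½*(-1)*(-12) = (½)*(-12) = -6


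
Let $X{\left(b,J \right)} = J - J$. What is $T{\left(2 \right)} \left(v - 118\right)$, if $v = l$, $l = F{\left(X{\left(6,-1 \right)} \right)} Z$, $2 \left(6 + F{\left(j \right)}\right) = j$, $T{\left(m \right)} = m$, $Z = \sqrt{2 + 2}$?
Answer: $-260$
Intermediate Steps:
$X{\left(b,J \right)} = 0$
$Z = 2$ ($Z = \sqrt{4} = 2$)
$F{\left(j \right)} = -6 + \frac{j}{2}$
$l = -12$ ($l = \left(-6 + \frac{1}{2} \cdot 0\right) 2 = \left(-6 + 0\right) 2 = \left(-6\right) 2 = -12$)
$v = -12$
$T{\left(2 \right)} \left(v - 118\right) = 2 \left(-12 - 118\right) = 2 \left(-130\right) = -260$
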